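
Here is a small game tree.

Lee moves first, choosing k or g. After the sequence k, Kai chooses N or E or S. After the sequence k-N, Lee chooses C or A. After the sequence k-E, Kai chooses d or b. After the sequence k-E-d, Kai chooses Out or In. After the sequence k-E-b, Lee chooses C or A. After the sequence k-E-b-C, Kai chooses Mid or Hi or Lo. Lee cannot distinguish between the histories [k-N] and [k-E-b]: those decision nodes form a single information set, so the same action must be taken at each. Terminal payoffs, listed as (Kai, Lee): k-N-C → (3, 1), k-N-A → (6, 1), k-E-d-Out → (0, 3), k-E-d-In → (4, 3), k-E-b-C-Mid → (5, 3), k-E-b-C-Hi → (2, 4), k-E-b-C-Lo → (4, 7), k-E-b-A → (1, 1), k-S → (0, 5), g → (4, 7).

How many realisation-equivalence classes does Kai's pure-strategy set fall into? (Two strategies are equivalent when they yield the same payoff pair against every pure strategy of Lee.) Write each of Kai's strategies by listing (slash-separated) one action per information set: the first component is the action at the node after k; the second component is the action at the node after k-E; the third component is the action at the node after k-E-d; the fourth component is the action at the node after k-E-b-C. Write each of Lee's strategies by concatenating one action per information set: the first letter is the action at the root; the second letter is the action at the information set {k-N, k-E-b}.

Kai has 36 pure strategies: N/d/Out/Mid, N/d/Out/Hi, N/d/Out/Lo, N/d/In/Mid, N/d/In/Hi, N/d/In/Lo, N/b/Out/Mid, N/b/Out/Hi, N/b/Out/Lo, N/b/In/Mid, N/b/In/Hi, N/b/In/Lo, E/d/Out/Mid, E/d/Out/Hi, E/d/Out/Lo, E/d/In/Mid, E/d/In/Hi, E/d/In/Lo, E/b/Out/Mid, E/b/Out/Hi, E/b/Out/Lo, E/b/In/Mid, E/b/In/Hi, E/b/In/Lo, S/d/Out/Mid, S/d/Out/Hi, S/d/Out/Lo, S/d/In/Mid, S/d/In/Hi, S/d/In/Lo, S/b/Out/Mid, S/b/Out/Hi, S/b/Out/Lo, S/b/In/Mid, S/b/In/Hi, S/b/In/Lo. Columns: kC, kA, gC, gA.
{N/d/Out/Mid, N/d/Out/Hi, N/d/Out/Lo, N/d/In/Mid, N/d/In/Hi, N/d/In/Lo, N/b/Out/Mid, N/b/Out/Hi, N/b/Out/Lo, N/b/In/Mid, N/b/In/Hi, N/b/In/Lo} → row (3,1) (6,1) (4,7) (4,7)
{E/d/Out/Mid, E/d/Out/Hi, E/d/Out/Lo} → row (0,3) (0,3) (4,7) (4,7)
{E/d/In/Mid, E/d/In/Hi, E/d/In/Lo} → row (4,3) (4,3) (4,7) (4,7)
{E/b/Out/Mid, E/b/In/Mid} → row (5,3) (1,1) (4,7) (4,7)
{E/b/Out/Hi, E/b/In/Hi} → row (2,4) (1,1) (4,7) (4,7)
{E/b/Out/Lo, E/b/In/Lo} → row (4,7) (1,1) (4,7) (4,7)
{S/d/Out/Mid, S/d/Out/Hi, S/d/Out/Lo, S/d/In/Mid, S/d/In/Hi, S/d/In/Lo, S/b/Out/Mid, S/b/Out/Hi, S/b/Out/Lo, S/b/In/Mid, S/b/In/Hi, S/b/In/Lo} → row (0,5) (0,5) (4,7) (4,7)
That's 7 distinct rows out of 36 strategies.

7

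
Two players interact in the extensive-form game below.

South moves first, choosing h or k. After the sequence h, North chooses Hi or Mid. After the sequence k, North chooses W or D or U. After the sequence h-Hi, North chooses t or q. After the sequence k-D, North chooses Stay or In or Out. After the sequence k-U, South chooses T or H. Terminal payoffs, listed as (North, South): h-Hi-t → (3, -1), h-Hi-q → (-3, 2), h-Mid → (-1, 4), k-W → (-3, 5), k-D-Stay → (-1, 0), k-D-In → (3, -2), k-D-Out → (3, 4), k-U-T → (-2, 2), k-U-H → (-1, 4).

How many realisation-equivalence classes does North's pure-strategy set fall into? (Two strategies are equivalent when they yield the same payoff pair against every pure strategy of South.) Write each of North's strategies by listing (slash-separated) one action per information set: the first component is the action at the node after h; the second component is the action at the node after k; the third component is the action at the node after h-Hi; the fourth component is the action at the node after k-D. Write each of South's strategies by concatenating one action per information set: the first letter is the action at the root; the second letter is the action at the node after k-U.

15

North has 36 pure strategies: Hi/W/t/Stay, Hi/W/t/In, Hi/W/t/Out, Hi/W/q/Stay, Hi/W/q/In, Hi/W/q/Out, Hi/D/t/Stay, Hi/D/t/In, Hi/D/t/Out, Hi/D/q/Stay, Hi/D/q/In, Hi/D/q/Out, Hi/U/t/Stay, Hi/U/t/In, Hi/U/t/Out, Hi/U/q/Stay, Hi/U/q/In, Hi/U/q/Out, Mid/W/t/Stay, Mid/W/t/In, Mid/W/t/Out, Mid/W/q/Stay, Mid/W/q/In, Mid/W/q/Out, Mid/D/t/Stay, Mid/D/t/In, Mid/D/t/Out, Mid/D/q/Stay, Mid/D/q/In, Mid/D/q/Out, Mid/U/t/Stay, Mid/U/t/In, Mid/U/t/Out, Mid/U/q/Stay, Mid/U/q/In, Mid/U/q/Out. Columns: hT, hH, kT, kH.
{Hi/W/t/Stay, Hi/W/t/In, Hi/W/t/Out} → row (3,-1) (3,-1) (-3,5) (-3,5)
{Hi/W/q/Stay, Hi/W/q/In, Hi/W/q/Out} → row (-3,2) (-3,2) (-3,5) (-3,5)
{Hi/D/t/Stay} → row (3,-1) (3,-1) (-1,0) (-1,0)
{Hi/D/t/In} → row (3,-1) (3,-1) (3,-2) (3,-2)
{Hi/D/t/Out} → row (3,-1) (3,-1) (3,4) (3,4)
{Hi/D/q/Stay} → row (-3,2) (-3,2) (-1,0) (-1,0)
{Hi/D/q/In} → row (-3,2) (-3,2) (3,-2) (3,-2)
{Hi/D/q/Out} → row (-3,2) (-3,2) (3,4) (3,4)
{Hi/U/t/Stay, Hi/U/t/In, Hi/U/t/Out} → row (3,-1) (3,-1) (-2,2) (-1,4)
{Hi/U/q/Stay, Hi/U/q/In, Hi/U/q/Out} → row (-3,2) (-3,2) (-2,2) (-1,4)
{Mid/W/t/Stay, Mid/W/t/In, Mid/W/t/Out, Mid/W/q/Stay, Mid/W/q/In, Mid/W/q/Out} → row (-1,4) (-1,4) (-3,5) (-3,5)
{Mid/D/t/Stay, Mid/D/q/Stay} → row (-1,4) (-1,4) (-1,0) (-1,0)
{Mid/D/t/In, Mid/D/q/In} → row (-1,4) (-1,4) (3,-2) (3,-2)
{Mid/D/t/Out, Mid/D/q/Out} → row (-1,4) (-1,4) (3,4) (3,4)
{Mid/U/t/Stay, Mid/U/t/In, Mid/U/t/Out, Mid/U/q/Stay, Mid/U/q/In, Mid/U/q/Out} → row (-1,4) (-1,4) (-2,2) (-1,4)
That's 15 distinct rows out of 36 strategies.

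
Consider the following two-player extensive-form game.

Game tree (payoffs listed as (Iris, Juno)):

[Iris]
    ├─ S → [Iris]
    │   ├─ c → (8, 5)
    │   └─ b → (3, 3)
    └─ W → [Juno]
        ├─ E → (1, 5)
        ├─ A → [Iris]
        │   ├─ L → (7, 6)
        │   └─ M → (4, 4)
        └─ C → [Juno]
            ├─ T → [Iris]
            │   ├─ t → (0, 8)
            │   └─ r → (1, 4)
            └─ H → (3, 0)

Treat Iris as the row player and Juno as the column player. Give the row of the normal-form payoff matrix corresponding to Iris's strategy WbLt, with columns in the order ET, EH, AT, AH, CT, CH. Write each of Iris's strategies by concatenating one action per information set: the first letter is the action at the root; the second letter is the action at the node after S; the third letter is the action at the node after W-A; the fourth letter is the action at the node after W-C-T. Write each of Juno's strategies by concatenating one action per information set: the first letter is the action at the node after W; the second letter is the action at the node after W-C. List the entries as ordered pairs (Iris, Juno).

vs ET: Iris plays W → Juno plays E at [W] → (1, 5)
vs EH: Iris plays W → Juno plays E at [W] → (1, 5)
vs AT: Iris plays W → Juno plays A at [W] → Iris plays L at [W-A] → (7, 6)
vs AH: Iris plays W → Juno plays A at [W] → Iris plays L at [W-A] → (7, 6)
vs CT: Iris plays W → Juno plays C at [W] → Juno plays T at [W-C] → Iris plays t at [W-C-T] → (0, 8)
vs CH: Iris plays W → Juno plays C at [W] → Juno plays H at [W-C] → (3, 0)

(1,5) (1,5) (7,6) (7,6) (0,8) (3,0)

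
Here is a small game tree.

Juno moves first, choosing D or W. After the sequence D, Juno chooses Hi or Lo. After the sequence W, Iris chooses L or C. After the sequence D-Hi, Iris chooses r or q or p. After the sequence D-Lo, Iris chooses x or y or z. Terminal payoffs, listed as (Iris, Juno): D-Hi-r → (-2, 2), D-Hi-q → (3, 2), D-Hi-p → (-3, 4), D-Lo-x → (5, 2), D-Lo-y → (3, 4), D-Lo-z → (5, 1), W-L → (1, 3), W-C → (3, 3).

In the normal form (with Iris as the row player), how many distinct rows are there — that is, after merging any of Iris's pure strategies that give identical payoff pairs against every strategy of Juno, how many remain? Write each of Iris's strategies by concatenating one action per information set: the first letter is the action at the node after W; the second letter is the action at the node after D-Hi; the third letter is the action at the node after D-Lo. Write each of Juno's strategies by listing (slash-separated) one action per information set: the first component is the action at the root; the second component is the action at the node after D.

Iris has 18 pure strategies: Lrx, Lry, Lrz, Lqx, Lqy, Lqz, Lpx, Lpy, Lpz, Crx, Cry, Crz, Cqx, Cqy, Cqz, Cpx, Cpy, Cpz. Columns: D/Hi, D/Lo, W/Hi, W/Lo.
{Lrx} → row (-2,2) (5,2) (1,3) (1,3)
{Lry} → row (-2,2) (3,4) (1,3) (1,3)
{Lrz} → row (-2,2) (5,1) (1,3) (1,3)
{Lqx} → row (3,2) (5,2) (1,3) (1,3)
{Lqy} → row (3,2) (3,4) (1,3) (1,3)
{Lqz} → row (3,2) (5,1) (1,3) (1,3)
{Lpx} → row (-3,4) (5,2) (1,3) (1,3)
{Lpy} → row (-3,4) (3,4) (1,3) (1,3)
{Lpz} → row (-3,4) (5,1) (1,3) (1,3)
{Crx} → row (-2,2) (5,2) (3,3) (3,3)
{Cry} → row (-2,2) (3,4) (3,3) (3,3)
{Crz} → row (-2,2) (5,1) (3,3) (3,3)
{Cqx} → row (3,2) (5,2) (3,3) (3,3)
{Cqy} → row (3,2) (3,4) (3,3) (3,3)
{Cqz} → row (3,2) (5,1) (3,3) (3,3)
{Cpx} → row (-3,4) (5,2) (3,3) (3,3)
{Cpy} → row (-3,4) (3,4) (3,3) (3,3)
{Cpz} → row (-3,4) (5,1) (3,3) (3,3)
That's 18 distinct rows out of 18 strategies.

18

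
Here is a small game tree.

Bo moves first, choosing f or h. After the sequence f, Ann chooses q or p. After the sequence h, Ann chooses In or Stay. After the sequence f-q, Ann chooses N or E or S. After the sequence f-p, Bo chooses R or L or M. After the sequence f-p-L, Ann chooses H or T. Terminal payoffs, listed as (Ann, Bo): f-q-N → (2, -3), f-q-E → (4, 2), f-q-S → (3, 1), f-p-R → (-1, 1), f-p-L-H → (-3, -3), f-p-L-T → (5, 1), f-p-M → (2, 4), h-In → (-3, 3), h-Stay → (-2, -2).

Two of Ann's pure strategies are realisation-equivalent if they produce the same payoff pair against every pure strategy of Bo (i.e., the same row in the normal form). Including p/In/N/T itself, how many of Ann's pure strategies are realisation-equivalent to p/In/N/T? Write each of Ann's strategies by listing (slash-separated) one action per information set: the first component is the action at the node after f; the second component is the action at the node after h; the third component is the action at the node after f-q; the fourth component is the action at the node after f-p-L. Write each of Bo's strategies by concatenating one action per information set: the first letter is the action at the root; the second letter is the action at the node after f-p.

Row for p/In/N/T (columns fR, fL, fM, hR, hL, hM): (-1,1) (5,1) (2,4) (-3,3) (-3,3) (-3,3).
Under p/In/N/T, Ann's choice at the node after f-q can never be reached regardless of what Bo does, so varying those choices leaves every outcome unchanged.
Holding the reachable choices fixed and varying the unreachable one freely already gives 3 equivalent strategies.
No other strategy reproduces this row, so those 3 are the full class: p/In/N/T, p/In/E/T, p/In/S/T.

3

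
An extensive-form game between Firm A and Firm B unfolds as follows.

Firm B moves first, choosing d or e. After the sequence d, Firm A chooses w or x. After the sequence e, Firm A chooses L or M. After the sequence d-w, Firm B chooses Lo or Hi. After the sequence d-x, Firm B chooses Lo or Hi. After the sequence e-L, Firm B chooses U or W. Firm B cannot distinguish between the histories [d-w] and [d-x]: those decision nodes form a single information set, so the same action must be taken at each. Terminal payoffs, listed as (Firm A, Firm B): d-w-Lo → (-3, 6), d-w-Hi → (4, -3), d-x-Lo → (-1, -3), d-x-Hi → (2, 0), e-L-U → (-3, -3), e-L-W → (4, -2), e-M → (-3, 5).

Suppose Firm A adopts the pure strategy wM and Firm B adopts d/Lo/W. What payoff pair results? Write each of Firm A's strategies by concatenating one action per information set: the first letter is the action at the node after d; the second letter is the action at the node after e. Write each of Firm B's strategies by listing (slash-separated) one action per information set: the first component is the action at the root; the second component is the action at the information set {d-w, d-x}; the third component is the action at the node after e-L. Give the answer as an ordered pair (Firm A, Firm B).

(-3, 6)

Trace the play path from the root:
  Firm B plays d
  Firm A plays w at [d]
  Firm B plays Lo at [d-w]
→ terminal payoff (-3, 6).
(Firm A's choice at the node after e is never reached on this path, so it doesn't affect the outcome.)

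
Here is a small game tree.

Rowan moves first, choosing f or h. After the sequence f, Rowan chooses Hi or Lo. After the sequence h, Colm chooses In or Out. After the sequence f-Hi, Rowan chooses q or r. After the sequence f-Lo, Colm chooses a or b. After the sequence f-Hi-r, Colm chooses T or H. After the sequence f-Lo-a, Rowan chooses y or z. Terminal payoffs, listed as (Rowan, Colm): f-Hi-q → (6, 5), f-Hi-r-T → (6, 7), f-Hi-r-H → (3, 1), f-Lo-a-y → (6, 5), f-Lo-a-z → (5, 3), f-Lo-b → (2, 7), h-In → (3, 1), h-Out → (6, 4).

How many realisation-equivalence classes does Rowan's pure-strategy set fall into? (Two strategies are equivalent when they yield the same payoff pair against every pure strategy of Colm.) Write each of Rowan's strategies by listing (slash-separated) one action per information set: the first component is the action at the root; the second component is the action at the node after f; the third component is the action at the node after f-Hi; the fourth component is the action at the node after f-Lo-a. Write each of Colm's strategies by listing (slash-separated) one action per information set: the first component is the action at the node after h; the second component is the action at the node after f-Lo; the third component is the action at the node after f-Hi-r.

5

Rowan has 16 pure strategies: f/Hi/q/y, f/Hi/q/z, f/Hi/r/y, f/Hi/r/z, f/Lo/q/y, f/Lo/q/z, f/Lo/r/y, f/Lo/r/z, h/Hi/q/y, h/Hi/q/z, h/Hi/r/y, h/Hi/r/z, h/Lo/q/y, h/Lo/q/z, h/Lo/r/y, h/Lo/r/z. Columns: In/a/T, In/a/H, In/b/T, In/b/H, Out/a/T, Out/a/H, Out/b/T, Out/b/H.
{f/Hi/q/y, f/Hi/q/z} → row (6,5) (6,5) (6,5) (6,5) (6,5) (6,5) (6,5) (6,5)
{f/Hi/r/y, f/Hi/r/z} → row (6,7) (3,1) (6,7) (3,1) (6,7) (3,1) (6,7) (3,1)
{f/Lo/q/y, f/Lo/r/y} → row (6,5) (6,5) (2,7) (2,7) (6,5) (6,5) (2,7) (2,7)
{f/Lo/q/z, f/Lo/r/z} → row (5,3) (5,3) (2,7) (2,7) (5,3) (5,3) (2,7) (2,7)
{h/Hi/q/y, h/Hi/q/z, h/Hi/r/y, h/Hi/r/z, h/Lo/q/y, h/Lo/q/z, h/Lo/r/y, h/Lo/r/z} → row (3,1) (3,1) (3,1) (3,1) (6,4) (6,4) (6,4) (6,4)
That's 5 distinct rows out of 16 strategies.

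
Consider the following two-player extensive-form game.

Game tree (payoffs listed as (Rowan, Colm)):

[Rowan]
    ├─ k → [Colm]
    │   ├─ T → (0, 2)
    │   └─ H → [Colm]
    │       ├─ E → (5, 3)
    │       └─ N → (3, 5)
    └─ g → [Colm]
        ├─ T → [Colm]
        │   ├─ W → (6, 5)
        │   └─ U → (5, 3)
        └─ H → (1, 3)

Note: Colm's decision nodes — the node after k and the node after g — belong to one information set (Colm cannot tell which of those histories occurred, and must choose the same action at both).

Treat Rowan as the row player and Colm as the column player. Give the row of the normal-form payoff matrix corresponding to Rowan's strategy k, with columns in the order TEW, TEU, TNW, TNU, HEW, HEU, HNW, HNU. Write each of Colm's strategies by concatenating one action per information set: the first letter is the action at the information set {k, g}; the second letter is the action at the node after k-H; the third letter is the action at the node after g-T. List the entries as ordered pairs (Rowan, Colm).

(0,2) (0,2) (0,2) (0,2) (5,3) (5,3) (3,5) (3,5)

vs TEW: Rowan plays k → Colm plays T at [k] → (0, 2)
vs TEU: Rowan plays k → Colm plays T at [k] → (0, 2)
vs TNW: Rowan plays k → Colm plays T at [k] → (0, 2)
vs TNU: Rowan plays k → Colm plays T at [k] → (0, 2)
vs HEW: Rowan plays k → Colm plays H at [k] → Colm plays E at [k-H] → (5, 3)
vs HEU: Rowan plays k → Colm plays H at [k] → Colm plays E at [k-H] → (5, 3)
vs HNW: Rowan plays k → Colm plays H at [k] → Colm plays N at [k-H] → (3, 5)
vs HNU: Rowan plays k → Colm plays H at [k] → Colm plays N at [k-H] → (3, 5)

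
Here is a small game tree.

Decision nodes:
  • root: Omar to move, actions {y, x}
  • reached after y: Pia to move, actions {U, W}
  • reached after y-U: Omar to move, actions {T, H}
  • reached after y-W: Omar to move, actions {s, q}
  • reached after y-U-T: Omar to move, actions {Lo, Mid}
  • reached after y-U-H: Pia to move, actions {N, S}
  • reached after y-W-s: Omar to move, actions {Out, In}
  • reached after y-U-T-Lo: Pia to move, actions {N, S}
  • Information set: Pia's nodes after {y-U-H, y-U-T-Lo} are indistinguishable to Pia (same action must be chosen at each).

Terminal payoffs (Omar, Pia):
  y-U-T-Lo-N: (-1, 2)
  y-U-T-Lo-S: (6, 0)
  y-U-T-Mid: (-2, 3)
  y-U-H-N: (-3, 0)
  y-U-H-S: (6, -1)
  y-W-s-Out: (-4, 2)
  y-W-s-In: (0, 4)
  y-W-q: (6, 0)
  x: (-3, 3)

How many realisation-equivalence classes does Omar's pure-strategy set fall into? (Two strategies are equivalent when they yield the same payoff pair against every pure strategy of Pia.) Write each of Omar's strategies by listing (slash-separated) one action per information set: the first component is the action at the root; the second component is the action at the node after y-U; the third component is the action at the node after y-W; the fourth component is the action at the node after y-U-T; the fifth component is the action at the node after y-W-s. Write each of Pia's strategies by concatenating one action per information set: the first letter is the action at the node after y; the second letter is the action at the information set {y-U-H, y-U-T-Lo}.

10

Omar has 32 pure strategies: y/T/s/Lo/Out, y/T/s/Lo/In, y/T/s/Mid/Out, y/T/s/Mid/In, y/T/q/Lo/Out, y/T/q/Lo/In, y/T/q/Mid/Out, y/T/q/Mid/In, y/H/s/Lo/Out, y/H/s/Lo/In, y/H/s/Mid/Out, y/H/s/Mid/In, y/H/q/Lo/Out, y/H/q/Lo/In, y/H/q/Mid/Out, y/H/q/Mid/In, x/T/s/Lo/Out, x/T/s/Lo/In, x/T/s/Mid/Out, x/T/s/Mid/In, x/T/q/Lo/Out, x/T/q/Lo/In, x/T/q/Mid/Out, x/T/q/Mid/In, x/H/s/Lo/Out, x/H/s/Lo/In, x/H/s/Mid/Out, x/H/s/Mid/In, x/H/q/Lo/Out, x/H/q/Lo/In, x/H/q/Mid/Out, x/H/q/Mid/In. Columns: UN, US, WN, WS.
{y/T/s/Lo/Out} → row (-1,2) (6,0) (-4,2) (-4,2)
{y/T/s/Lo/In} → row (-1,2) (6,0) (0,4) (0,4)
{y/T/s/Mid/Out} → row (-2,3) (-2,3) (-4,2) (-4,2)
{y/T/s/Mid/In} → row (-2,3) (-2,3) (0,4) (0,4)
{y/T/q/Lo/Out, y/T/q/Lo/In} → row (-1,2) (6,0) (6,0) (6,0)
{y/T/q/Mid/Out, y/T/q/Mid/In} → row (-2,3) (-2,3) (6,0) (6,0)
{y/H/s/Lo/Out, y/H/s/Mid/Out} → row (-3,0) (6,-1) (-4,2) (-4,2)
{y/H/s/Lo/In, y/H/s/Mid/In} → row (-3,0) (6,-1) (0,4) (0,4)
{y/H/q/Lo/Out, y/H/q/Lo/In, y/H/q/Mid/Out, y/H/q/Mid/In} → row (-3,0) (6,-1) (6,0) (6,0)
{x/T/s/Lo/Out, x/T/s/Lo/In, x/T/s/Mid/Out, x/T/s/Mid/In, x/T/q/Lo/Out, x/T/q/Lo/In, x/T/q/Mid/Out, x/T/q/Mid/In, x/H/s/Lo/Out, x/H/s/Lo/In, x/H/s/Mid/Out, x/H/s/Mid/In, x/H/q/Lo/Out, x/H/q/Lo/In, x/H/q/Mid/Out, x/H/q/Mid/In} → row (-3,3) (-3,3) (-3,3) (-3,3)
That's 10 distinct rows out of 32 strategies.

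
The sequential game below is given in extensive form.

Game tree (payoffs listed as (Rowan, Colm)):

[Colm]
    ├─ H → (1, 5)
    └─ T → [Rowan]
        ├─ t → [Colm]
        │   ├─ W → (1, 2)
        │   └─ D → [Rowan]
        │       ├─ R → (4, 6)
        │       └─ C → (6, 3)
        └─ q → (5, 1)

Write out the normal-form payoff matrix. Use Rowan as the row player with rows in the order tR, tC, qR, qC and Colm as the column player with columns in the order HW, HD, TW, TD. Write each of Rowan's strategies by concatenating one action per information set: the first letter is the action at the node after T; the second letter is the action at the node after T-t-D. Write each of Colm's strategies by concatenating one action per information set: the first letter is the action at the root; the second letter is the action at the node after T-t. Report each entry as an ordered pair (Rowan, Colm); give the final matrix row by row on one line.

Row tR: HW→(1,5), HD→(1,5), TW→(1,2), TD→(4,6)
Row tC: HW→(1,5), HD→(1,5), TW→(1,2), TD→(6,3)
Row qR: HW→(1,5), HD→(1,5), TW→(5,1), TD→(5,1)
Row qC: HW→(1,5), HD→(1,5), TW→(5,1), TD→(5,1)

tR: (1,5) (1,5) (1,2) (4,6) | tC: (1,5) (1,5) (1,2) (6,3) | qR: (1,5) (1,5) (5,1) (5,1) | qC: (1,5) (1,5) (5,1) (5,1)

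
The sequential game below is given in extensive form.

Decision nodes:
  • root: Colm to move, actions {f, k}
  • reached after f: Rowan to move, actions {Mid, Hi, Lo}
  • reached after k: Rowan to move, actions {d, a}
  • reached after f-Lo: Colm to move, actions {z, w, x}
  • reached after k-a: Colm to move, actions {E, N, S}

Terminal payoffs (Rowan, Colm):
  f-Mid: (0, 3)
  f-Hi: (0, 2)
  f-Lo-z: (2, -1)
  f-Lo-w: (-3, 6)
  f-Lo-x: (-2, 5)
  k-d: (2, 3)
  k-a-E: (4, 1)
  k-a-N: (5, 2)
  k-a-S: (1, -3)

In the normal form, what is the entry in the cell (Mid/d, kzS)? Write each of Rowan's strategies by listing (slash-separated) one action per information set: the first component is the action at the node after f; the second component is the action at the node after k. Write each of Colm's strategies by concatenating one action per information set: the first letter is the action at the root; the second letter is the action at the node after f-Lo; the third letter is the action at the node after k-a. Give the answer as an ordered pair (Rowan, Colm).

(2, 3)

Trace the play path from the root:
  Colm plays k
  Rowan plays d at [k]
→ terminal payoff (2, 3).
(Rowan's choice at the node after f is never reached on this path, so it doesn't affect the outcome.)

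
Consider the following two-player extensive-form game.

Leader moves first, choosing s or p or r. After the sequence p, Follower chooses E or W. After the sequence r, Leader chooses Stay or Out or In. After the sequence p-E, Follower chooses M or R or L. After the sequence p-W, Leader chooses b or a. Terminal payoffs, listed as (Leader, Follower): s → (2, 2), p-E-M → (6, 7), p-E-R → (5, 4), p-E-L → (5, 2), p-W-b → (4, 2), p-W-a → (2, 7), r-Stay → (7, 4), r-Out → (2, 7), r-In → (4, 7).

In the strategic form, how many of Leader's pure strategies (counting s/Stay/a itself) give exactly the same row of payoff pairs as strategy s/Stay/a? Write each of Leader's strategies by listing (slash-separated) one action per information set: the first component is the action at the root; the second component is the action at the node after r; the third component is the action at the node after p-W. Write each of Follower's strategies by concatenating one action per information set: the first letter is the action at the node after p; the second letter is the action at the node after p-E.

Row for s/Stay/a (columns EM, ER, EL, WM, WR, WL): (2,2) (2,2) (2,2) (2,2) (2,2) (2,2).
Under s/Stay/a, Leader's choice at the node after r and at the node after p-W can never be reached regardless of what Follower does, so varying those choices leaves every outcome unchanged.
Holding the reachable choices fixed and varying the unreachable ones freely already gives 3 × 2 = 6 equivalent strategies.
No other strategy reproduces this row, so those 6 are the full class: s/Stay/b, s/Stay/a, s/Out/b, s/Out/a, s/In/b, s/In/a.

6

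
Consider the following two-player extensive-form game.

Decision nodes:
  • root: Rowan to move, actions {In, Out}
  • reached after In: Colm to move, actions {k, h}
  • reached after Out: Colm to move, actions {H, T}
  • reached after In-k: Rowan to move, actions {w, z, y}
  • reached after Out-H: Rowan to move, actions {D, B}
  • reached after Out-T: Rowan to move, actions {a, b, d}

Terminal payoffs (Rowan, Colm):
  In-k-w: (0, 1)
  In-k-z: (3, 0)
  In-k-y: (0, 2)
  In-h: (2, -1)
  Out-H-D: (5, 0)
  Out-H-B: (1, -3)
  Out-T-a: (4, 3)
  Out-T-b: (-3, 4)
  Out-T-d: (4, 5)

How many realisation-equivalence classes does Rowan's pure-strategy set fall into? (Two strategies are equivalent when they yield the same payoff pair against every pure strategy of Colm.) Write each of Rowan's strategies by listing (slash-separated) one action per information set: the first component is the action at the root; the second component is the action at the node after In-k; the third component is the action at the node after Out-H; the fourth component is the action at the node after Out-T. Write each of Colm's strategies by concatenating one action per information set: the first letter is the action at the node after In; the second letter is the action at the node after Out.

9

Rowan has 36 pure strategies: In/w/D/a, In/w/D/b, In/w/D/d, In/w/B/a, In/w/B/b, In/w/B/d, In/z/D/a, In/z/D/b, In/z/D/d, In/z/B/a, In/z/B/b, In/z/B/d, In/y/D/a, In/y/D/b, In/y/D/d, In/y/B/a, In/y/B/b, In/y/B/d, Out/w/D/a, Out/w/D/b, Out/w/D/d, Out/w/B/a, Out/w/B/b, Out/w/B/d, Out/z/D/a, Out/z/D/b, Out/z/D/d, Out/z/B/a, Out/z/B/b, Out/z/B/d, Out/y/D/a, Out/y/D/b, Out/y/D/d, Out/y/B/a, Out/y/B/b, Out/y/B/d. Columns: kH, kT, hH, hT.
{In/w/D/a, In/w/D/b, In/w/D/d, In/w/B/a, In/w/B/b, In/w/B/d} → row (0,1) (0,1) (2,-1) (2,-1)
{In/z/D/a, In/z/D/b, In/z/D/d, In/z/B/a, In/z/B/b, In/z/B/d} → row (3,0) (3,0) (2,-1) (2,-1)
{In/y/D/a, In/y/D/b, In/y/D/d, In/y/B/a, In/y/B/b, In/y/B/d} → row (0,2) (0,2) (2,-1) (2,-1)
{Out/w/D/a, Out/z/D/a, Out/y/D/a} → row (5,0) (4,3) (5,0) (4,3)
{Out/w/D/b, Out/z/D/b, Out/y/D/b} → row (5,0) (-3,4) (5,0) (-3,4)
{Out/w/D/d, Out/z/D/d, Out/y/D/d} → row (5,0) (4,5) (5,0) (4,5)
{Out/w/B/a, Out/z/B/a, Out/y/B/a} → row (1,-3) (4,3) (1,-3) (4,3)
{Out/w/B/b, Out/z/B/b, Out/y/B/b} → row (1,-3) (-3,4) (1,-3) (-3,4)
{Out/w/B/d, Out/z/B/d, Out/y/B/d} → row (1,-3) (4,5) (1,-3) (4,5)
That's 9 distinct rows out of 36 strategies.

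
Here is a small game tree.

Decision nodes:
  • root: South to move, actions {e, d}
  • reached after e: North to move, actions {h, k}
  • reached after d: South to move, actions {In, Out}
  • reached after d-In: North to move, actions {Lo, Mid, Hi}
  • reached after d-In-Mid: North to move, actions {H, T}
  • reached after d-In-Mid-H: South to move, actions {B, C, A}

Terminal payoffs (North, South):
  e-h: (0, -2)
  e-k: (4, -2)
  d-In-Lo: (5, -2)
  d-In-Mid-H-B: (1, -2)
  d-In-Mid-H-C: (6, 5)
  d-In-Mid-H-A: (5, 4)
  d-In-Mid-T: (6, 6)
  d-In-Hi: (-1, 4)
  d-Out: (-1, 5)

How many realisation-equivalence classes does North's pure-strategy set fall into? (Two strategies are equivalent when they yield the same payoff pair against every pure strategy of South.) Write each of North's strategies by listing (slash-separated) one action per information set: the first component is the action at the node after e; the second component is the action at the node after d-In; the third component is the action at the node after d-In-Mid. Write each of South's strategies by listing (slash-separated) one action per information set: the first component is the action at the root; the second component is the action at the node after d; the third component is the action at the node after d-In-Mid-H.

North has 12 pure strategies: h/Lo/H, h/Lo/T, h/Mid/H, h/Mid/T, h/Hi/H, h/Hi/T, k/Lo/H, k/Lo/T, k/Mid/H, k/Mid/T, k/Hi/H, k/Hi/T. Columns: e/In/B, e/In/C, e/In/A, e/Out/B, e/Out/C, e/Out/A, d/In/B, d/In/C, d/In/A, d/Out/B, d/Out/C, d/Out/A.
{h/Lo/H, h/Lo/T} → row (0,-2) (0,-2) (0,-2) (0,-2) (0,-2) (0,-2) (5,-2) (5,-2) (5,-2) (-1,5) (-1,5) (-1,5)
{h/Mid/H} → row (0,-2) (0,-2) (0,-2) (0,-2) (0,-2) (0,-2) (1,-2) (6,5) (5,4) (-1,5) (-1,5) (-1,5)
{h/Mid/T} → row (0,-2) (0,-2) (0,-2) (0,-2) (0,-2) (0,-2) (6,6) (6,6) (6,6) (-1,5) (-1,5) (-1,5)
{h/Hi/H, h/Hi/T} → row (0,-2) (0,-2) (0,-2) (0,-2) (0,-2) (0,-2) (-1,4) (-1,4) (-1,4) (-1,5) (-1,5) (-1,5)
{k/Lo/H, k/Lo/T} → row (4,-2) (4,-2) (4,-2) (4,-2) (4,-2) (4,-2) (5,-2) (5,-2) (5,-2) (-1,5) (-1,5) (-1,5)
{k/Mid/H} → row (4,-2) (4,-2) (4,-2) (4,-2) (4,-2) (4,-2) (1,-2) (6,5) (5,4) (-1,5) (-1,5) (-1,5)
{k/Mid/T} → row (4,-2) (4,-2) (4,-2) (4,-2) (4,-2) (4,-2) (6,6) (6,6) (6,6) (-1,5) (-1,5) (-1,5)
{k/Hi/H, k/Hi/T} → row (4,-2) (4,-2) (4,-2) (4,-2) (4,-2) (4,-2) (-1,4) (-1,4) (-1,4) (-1,5) (-1,5) (-1,5)
That's 8 distinct rows out of 12 strategies.

8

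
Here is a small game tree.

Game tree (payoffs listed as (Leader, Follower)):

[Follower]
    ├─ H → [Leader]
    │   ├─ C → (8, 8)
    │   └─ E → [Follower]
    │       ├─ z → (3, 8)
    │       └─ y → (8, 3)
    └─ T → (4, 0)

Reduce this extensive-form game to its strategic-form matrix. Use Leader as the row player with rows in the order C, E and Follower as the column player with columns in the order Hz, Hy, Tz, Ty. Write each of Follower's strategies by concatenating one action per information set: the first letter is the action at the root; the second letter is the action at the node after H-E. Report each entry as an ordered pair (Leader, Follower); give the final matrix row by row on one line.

C: (8,8) (8,8) (4,0) (4,0) | E: (3,8) (8,3) (4,0) (4,0)

           Hz       Hy       Tz       Ty
   C    (8,8)    (8,8)    (4,0)    (4,0)
   E    (3,8)    (8,3)    (4,0)    (4,0)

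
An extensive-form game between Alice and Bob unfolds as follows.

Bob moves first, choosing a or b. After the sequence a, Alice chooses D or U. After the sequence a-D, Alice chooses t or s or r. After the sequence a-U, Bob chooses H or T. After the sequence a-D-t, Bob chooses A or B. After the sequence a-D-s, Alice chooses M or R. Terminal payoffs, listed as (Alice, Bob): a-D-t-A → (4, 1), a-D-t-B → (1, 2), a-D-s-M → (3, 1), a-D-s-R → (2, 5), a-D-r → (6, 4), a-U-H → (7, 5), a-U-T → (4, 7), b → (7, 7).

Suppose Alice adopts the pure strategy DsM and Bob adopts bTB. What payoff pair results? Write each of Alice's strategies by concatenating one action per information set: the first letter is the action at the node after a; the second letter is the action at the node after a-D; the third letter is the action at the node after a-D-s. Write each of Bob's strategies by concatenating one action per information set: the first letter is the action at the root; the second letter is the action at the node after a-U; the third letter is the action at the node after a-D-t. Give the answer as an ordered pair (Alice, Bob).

Trace the play path from the root:
  Bob plays b
→ terminal payoff (7, 7).
(Alice's choice at the node after a is never reached on this path, so it doesn't affect the outcome.)

(7, 7)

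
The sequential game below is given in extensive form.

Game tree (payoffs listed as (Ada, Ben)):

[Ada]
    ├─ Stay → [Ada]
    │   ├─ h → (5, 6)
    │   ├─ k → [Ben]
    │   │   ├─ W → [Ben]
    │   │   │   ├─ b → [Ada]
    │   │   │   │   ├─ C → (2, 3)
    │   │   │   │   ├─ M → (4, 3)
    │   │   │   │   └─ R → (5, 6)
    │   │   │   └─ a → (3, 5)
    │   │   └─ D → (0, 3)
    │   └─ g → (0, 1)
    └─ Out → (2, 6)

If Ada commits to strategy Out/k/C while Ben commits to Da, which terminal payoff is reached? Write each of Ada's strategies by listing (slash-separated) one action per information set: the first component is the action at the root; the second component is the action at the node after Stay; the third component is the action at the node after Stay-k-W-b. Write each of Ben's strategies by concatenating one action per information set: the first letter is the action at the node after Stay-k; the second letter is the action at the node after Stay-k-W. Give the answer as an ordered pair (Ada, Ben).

Trace the play path from the root:
  Ada plays Out
→ terminal payoff (2, 6).
(Ada's choice at the node after Stay is never reached on this path, so it doesn't affect the outcome.)

(2, 6)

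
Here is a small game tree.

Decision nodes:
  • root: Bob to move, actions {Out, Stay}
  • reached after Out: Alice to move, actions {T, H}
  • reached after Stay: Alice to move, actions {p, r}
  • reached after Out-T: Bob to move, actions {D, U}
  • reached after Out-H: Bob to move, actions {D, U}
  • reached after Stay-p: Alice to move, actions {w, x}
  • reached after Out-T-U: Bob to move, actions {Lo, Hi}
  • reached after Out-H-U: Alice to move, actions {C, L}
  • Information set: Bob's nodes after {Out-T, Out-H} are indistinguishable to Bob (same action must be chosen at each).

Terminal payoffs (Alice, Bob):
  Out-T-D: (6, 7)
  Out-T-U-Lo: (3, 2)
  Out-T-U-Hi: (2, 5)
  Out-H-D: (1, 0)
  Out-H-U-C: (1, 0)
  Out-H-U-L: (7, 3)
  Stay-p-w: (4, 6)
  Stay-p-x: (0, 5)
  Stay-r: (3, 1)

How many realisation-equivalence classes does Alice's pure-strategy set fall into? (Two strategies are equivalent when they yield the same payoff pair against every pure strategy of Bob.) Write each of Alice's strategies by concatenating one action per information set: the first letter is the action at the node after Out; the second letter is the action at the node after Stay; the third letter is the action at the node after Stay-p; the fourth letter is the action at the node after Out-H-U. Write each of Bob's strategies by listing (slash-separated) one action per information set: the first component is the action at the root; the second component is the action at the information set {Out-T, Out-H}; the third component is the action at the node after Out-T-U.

9

Alice has 16 pure strategies: TpwC, TpwL, TpxC, TpxL, TrwC, TrwL, TrxC, TrxL, HpwC, HpwL, HpxC, HpxL, HrwC, HrwL, HrxC, HrxL. Columns: Out/D/Lo, Out/D/Hi, Out/U/Lo, Out/U/Hi, Stay/D/Lo, Stay/D/Hi, Stay/U/Lo, Stay/U/Hi.
{TpwC, TpwL} → row (6,7) (6,7) (3,2) (2,5) (4,6) (4,6) (4,6) (4,6)
{TpxC, TpxL} → row (6,7) (6,7) (3,2) (2,5) (0,5) (0,5) (0,5) (0,5)
{TrwC, TrwL, TrxC, TrxL} → row (6,7) (6,7) (3,2) (2,5) (3,1) (3,1) (3,1) (3,1)
{HpwC} → row (1,0) (1,0) (1,0) (1,0) (4,6) (4,6) (4,6) (4,6)
{HpwL} → row (1,0) (1,0) (7,3) (7,3) (4,6) (4,6) (4,6) (4,6)
{HpxC} → row (1,0) (1,0) (1,0) (1,0) (0,5) (0,5) (0,5) (0,5)
{HpxL} → row (1,0) (1,0) (7,3) (7,3) (0,5) (0,5) (0,5) (0,5)
{HrwC, HrxC} → row (1,0) (1,0) (1,0) (1,0) (3,1) (3,1) (3,1) (3,1)
{HrwL, HrxL} → row (1,0) (1,0) (7,3) (7,3) (3,1) (3,1) (3,1) (3,1)
That's 9 distinct rows out of 16 strategies.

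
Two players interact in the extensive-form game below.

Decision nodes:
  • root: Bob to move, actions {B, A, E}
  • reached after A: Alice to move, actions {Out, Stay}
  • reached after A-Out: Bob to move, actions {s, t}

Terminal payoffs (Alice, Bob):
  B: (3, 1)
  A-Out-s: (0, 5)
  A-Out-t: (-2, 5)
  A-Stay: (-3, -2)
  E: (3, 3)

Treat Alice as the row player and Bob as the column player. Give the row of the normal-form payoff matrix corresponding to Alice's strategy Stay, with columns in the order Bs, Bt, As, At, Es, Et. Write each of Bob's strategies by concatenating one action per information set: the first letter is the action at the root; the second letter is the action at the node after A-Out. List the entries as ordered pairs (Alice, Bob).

vs Bs: Bob plays B → (3, 1)
vs Bt: Bob plays B → (3, 1)
vs As: Bob plays A → Alice plays Stay at [A] → (-3, -2)
vs At: Bob plays A → Alice plays Stay at [A] → (-3, -2)
vs Es: Bob plays E → (3, 3)
vs Et: Bob plays E → (3, 3)

(3,1) (3,1) (-3,-2) (-3,-2) (3,3) (3,3)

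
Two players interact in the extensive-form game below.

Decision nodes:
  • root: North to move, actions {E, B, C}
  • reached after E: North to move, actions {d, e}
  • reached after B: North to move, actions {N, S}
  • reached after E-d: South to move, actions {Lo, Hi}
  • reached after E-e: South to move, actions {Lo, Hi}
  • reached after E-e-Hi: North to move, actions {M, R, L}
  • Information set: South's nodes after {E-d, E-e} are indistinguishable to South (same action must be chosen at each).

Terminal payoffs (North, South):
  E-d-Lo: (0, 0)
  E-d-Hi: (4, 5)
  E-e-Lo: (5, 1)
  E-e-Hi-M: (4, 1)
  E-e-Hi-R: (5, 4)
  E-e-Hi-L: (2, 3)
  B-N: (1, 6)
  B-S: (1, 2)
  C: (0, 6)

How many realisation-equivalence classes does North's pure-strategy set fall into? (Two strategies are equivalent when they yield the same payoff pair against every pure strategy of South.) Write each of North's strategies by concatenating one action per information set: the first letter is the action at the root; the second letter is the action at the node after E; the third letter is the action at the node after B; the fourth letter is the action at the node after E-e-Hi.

North has 36 pure strategies: EdNM, EdNR, EdNL, EdSM, EdSR, EdSL, EeNM, EeNR, EeNL, EeSM, EeSR, EeSL, BdNM, BdNR, BdNL, BdSM, BdSR, BdSL, BeNM, BeNR, BeNL, BeSM, BeSR, BeSL, CdNM, CdNR, CdNL, CdSM, CdSR, CdSL, CeNM, CeNR, CeNL, CeSM, CeSR, CeSL. Columns: Lo, Hi.
{EdNM, EdNR, EdNL, EdSM, EdSR, EdSL} → row (0,0) (4,5)
{EeNM, EeSM} → row (5,1) (4,1)
{EeNR, EeSR} → row (5,1) (5,4)
{EeNL, EeSL} → row (5,1) (2,3)
{BdNM, BdNR, BdNL, BeNM, BeNR, BeNL} → row (1,6) (1,6)
{BdSM, BdSR, BdSL, BeSM, BeSR, BeSL} → row (1,2) (1,2)
{CdNM, CdNR, CdNL, CdSM, CdSR, CdSL, CeNM, CeNR, CeNL, CeSM, CeSR, CeSL} → row (0,6) (0,6)
That's 7 distinct rows out of 36 strategies.

7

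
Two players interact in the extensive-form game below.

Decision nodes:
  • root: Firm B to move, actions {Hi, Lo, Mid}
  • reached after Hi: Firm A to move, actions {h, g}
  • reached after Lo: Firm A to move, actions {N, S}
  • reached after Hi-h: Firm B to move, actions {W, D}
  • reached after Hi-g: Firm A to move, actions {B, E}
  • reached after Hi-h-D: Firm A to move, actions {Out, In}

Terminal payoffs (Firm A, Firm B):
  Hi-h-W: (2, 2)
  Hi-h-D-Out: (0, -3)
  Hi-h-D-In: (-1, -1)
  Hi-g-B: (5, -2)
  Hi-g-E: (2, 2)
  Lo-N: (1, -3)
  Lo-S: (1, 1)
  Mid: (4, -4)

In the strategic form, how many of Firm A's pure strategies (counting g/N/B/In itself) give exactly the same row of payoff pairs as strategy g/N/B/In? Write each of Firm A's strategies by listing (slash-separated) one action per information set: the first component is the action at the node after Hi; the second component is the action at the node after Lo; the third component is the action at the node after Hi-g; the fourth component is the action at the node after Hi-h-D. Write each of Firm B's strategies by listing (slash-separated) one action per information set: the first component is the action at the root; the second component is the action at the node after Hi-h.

Row for g/N/B/In (columns Hi/W, Hi/D, Lo/W, Lo/D, Mid/W, Mid/D): (5,-2) (5,-2) (1,-3) (1,-3) (4,-4) (4,-4).
Under g/N/B/In, Firm A's choice at the node after Hi-h-D can never be reached regardless of what Firm B does, so varying those choices leaves every outcome unchanged.
Holding the reachable choices fixed and varying the unreachable one freely already gives 2 equivalent strategies.
No other strategy reproduces this row, so those 2 are the full class: g/N/B/Out, g/N/B/In.

2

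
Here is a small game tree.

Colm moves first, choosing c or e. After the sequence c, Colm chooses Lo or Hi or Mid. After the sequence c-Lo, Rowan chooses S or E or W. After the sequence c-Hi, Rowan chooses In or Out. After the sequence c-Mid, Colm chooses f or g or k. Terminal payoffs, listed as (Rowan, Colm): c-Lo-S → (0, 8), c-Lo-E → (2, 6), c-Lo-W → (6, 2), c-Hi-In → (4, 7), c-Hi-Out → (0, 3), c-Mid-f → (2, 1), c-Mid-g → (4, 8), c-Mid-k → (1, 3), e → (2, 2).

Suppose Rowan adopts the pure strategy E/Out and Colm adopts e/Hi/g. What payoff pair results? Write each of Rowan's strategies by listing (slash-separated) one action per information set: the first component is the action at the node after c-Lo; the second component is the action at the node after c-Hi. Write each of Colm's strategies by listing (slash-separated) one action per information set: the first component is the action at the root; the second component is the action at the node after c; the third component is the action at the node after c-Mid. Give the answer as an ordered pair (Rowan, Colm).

(2, 2)

Trace the play path from the root:
  Colm plays e
→ terminal payoff (2, 2).
(Rowan's choice at the node after c-Lo is never reached on this path, so it doesn't affect the outcome.)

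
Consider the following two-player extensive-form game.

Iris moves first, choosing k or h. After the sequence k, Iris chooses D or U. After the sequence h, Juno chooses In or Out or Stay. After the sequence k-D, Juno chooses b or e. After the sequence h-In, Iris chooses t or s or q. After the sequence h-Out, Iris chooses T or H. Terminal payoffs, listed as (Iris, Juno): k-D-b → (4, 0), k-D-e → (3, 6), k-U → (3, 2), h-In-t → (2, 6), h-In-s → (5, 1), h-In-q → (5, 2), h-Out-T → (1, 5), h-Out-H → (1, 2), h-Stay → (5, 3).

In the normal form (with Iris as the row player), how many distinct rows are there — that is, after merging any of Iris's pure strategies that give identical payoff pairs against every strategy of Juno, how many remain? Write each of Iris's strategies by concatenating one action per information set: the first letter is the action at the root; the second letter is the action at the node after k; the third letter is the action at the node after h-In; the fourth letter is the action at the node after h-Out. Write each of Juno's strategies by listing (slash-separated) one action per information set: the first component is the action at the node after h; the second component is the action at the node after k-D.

Iris has 24 pure strategies: kDtT, kDtH, kDsT, kDsH, kDqT, kDqH, kUtT, kUtH, kUsT, kUsH, kUqT, kUqH, hDtT, hDtH, hDsT, hDsH, hDqT, hDqH, hUtT, hUtH, hUsT, hUsH, hUqT, hUqH. Columns: In/b, In/e, Out/b, Out/e, Stay/b, Stay/e.
{kDtT, kDtH, kDsT, kDsH, kDqT, kDqH} → row (4,0) (3,6) (4,0) (3,6) (4,0) (3,6)
{kUtT, kUtH, kUsT, kUsH, kUqT, kUqH} → row (3,2) (3,2) (3,2) (3,2) (3,2) (3,2)
{hDtT, hUtT} → row (2,6) (2,6) (1,5) (1,5) (5,3) (5,3)
{hDtH, hUtH} → row (2,6) (2,6) (1,2) (1,2) (5,3) (5,3)
{hDsT, hUsT} → row (5,1) (5,1) (1,5) (1,5) (5,3) (5,3)
{hDsH, hUsH} → row (5,1) (5,1) (1,2) (1,2) (5,3) (5,3)
{hDqT, hUqT} → row (5,2) (5,2) (1,5) (1,5) (5,3) (5,3)
{hDqH, hUqH} → row (5,2) (5,2) (1,2) (1,2) (5,3) (5,3)
That's 8 distinct rows out of 24 strategies.

8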